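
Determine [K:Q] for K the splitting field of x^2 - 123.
[K:Q] = 2

The polynomial x^2 - 123 is irreducible over Q since 123 is not a perfect square. Its splitting field is Q(sqrt(123)), which has degree 2 over Q.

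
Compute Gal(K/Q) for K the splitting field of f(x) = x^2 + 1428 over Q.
Gal(K/Q) = Z/2Z (cyclic of order 2)

x^2 + 1428 is irreducible over Q since -1428 is not a rational square. The splitting field Q(sqrt(-1428)) has degree 2 over Q, and its unique nontrivial automorphism is sqrt(-1428) ↦ -sqrt(-1428). Hence Gal(Q(sqrt(-1428))/Q) = Z/2Z.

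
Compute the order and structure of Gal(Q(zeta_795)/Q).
|Gal(Q(zeta_795)/Q)| = phi(795) = 416; group ≅ (Z/795Z)^* ≅ Z/2Z × Z/4Z × Z/52Z

The n-th cyclotomic polynomial Φ_795(x) is the minimal polynomial of zeta_795 over Q and has degree phi(795) = 416. So Q(zeta_795) is a degree-416 Galois extension with Galois group (Z/795Z)^*. By CRT, (Z/795Z)^* ≅ (Z/3Z)^* × (Z/5Z)^* × (Z/53Z)^*. Each prime-power unit group is (Z/3Z)^* ≅ Z/2Z; (Z/5Z)^* ≅ Z/4Z; (Z/53Z)^* ≅ Z/52Z. Hence Gal(Q(zeta_795)/Q) ≅ Z/2Z × Z/4Z × Z/52Z.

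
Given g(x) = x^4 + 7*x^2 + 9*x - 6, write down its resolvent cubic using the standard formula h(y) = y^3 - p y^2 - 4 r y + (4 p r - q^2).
h(y) = y^3 - 7*y^2 + 24*y - 249

Identify coefficients: p = 7, q = 9, r = -6.
Plug into h(y) = y^3 - p y^2 - 4 r y + (4 p r - q^2):
  h(y) = y^3 - (7) y^2 - 4*(-6) y + (4*(7)*(-6) - (9)^2)
       = y^3 + (-7) y^2 + (24) y + (-249).
Simplifying: h(y) = y^3 - 7*y^2 + 24*y - 249.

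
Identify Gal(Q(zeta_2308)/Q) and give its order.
|Gal(Q(zeta_2308)/Q)| = phi(2308) = 1152; group ≅ (Z/2308Z)^* ≅ Z/2Z × Z/576Z

The n-th cyclotomic polynomial Φ_2308(x) is the minimal polynomial of zeta_2308 over Q and has degree phi(2308) = 1152. So Q(zeta_2308) is a degree-1152 Galois extension with Galois group (Z/2308Z)^*. By CRT, (Z/2308Z)^* ≅ (Z/4Z)^* × (Z/577Z)^*. Each prime-power unit group is (Z/4Z)^* ≅ Z/2Z; (Z/577Z)^* ≅ Z/576Z. Hence Gal(Q(zeta_2308)/Q) ≅ Z/2Z × Z/576Z.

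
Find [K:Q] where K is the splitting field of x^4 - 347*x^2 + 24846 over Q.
[K:Q] = 4

f factors as (x^2 - 101)(x^2 - 246); the splitting field is K = Q(sqrt(101), sqrt(246)). Since 101, 246, and 24846 are all non-squares in Q, the three subfields Q(sqrt(101)), Q(sqrt(246)), Q(sqrt(24846)) are distinct degree-2 extensions, so [K:Q] = 4 (Klein four Galois group).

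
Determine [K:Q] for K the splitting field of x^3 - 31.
[K:Q] = 6

x^3 - 31 has one real root r = 31^(1/3) and two complex roots r*zeta_3, r*zeta_3^2 where zeta_3 = e^(2*pi*i/3). The splitting field is Q(r, zeta_3). [Q(r):Q] = 3 and [Q(zeta_3):Q] = 2 with gcd = 1, so [Q(r, zeta_3):Q] = 3 * 2 = 6.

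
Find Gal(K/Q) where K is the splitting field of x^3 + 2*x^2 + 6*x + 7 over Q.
Gal(K/Q) = S_3 (symmetric group of order 6)

Compute the discriminant of x^3 + (2)*x^2 + (6)*x + (7): Δ = -755. Since Δ is not a rational square, the Galois group is not contained in A_3; it must be the full S_3 (irreducibility of the cubic rules out anything smaller).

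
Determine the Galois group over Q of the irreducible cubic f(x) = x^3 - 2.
Gal(K/Q) = S_3 (symmetric group of order 6)

Compute the discriminant of x^3 + (0)*x^2 + (0)*x + (-2): Δ = -108. Since Δ is not a rational square, the Galois group is not contained in A_3; it must be the full S_3 (irreducibility of the cubic rules out anything smaller).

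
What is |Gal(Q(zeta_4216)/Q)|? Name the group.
|Gal(Q(zeta_4216)/Q)| = phi(4216) = 1920; group ≅ (Z/4216Z)^* ≅ Z/2Z × Z/2Z × Z/16Z × Z/30Z

The n-th cyclotomic polynomial Φ_4216(x) is the minimal polynomial of zeta_4216 over Q and has degree phi(4216) = 1920. So Q(zeta_4216) is a degree-1920 Galois extension with Galois group (Z/4216Z)^*. By CRT, (Z/4216Z)^* ≅ (Z/8Z)^* × (Z/17Z)^* × (Z/31Z)^*. Each prime-power unit group is (Z/8Z)^* ≅ Z/2Z × Z/2Z; (Z/17Z)^* ≅ Z/16Z; (Z/31Z)^* ≅ Z/30Z. Hence Gal(Q(zeta_4216)/Q) ≅ Z/2Z × Z/2Z × Z/16Z × Z/30Z.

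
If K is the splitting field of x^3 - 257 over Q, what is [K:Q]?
[K:Q] = 6

x^3 - 257 has one real root r = 257^(1/3) and two complex roots r*zeta_3, r*zeta_3^2 where zeta_3 = e^(2*pi*i/3). The splitting field is Q(r, zeta_3). [Q(r):Q] = 3 and [Q(zeta_3):Q] = 2 with gcd = 1, so [Q(r, zeta_3):Q] = 3 * 2 = 6.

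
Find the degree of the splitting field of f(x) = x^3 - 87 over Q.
[K:Q] = 6

x^3 - 87 has one real root r = 87^(1/3) and two complex roots r*zeta_3, r*zeta_3^2 where zeta_3 = e^(2*pi*i/3). The splitting field is Q(r, zeta_3). [Q(r):Q] = 3 and [Q(zeta_3):Q] = 2 with gcd = 1, so [Q(r, zeta_3):Q] = 3 * 2 = 6.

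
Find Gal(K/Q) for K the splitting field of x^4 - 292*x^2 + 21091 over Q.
Gal(K/Q) = V_4 (Klein four-group, Z/2Z × Z/2Z)

f factors as (x^2 - 131)(x^2 - 161), so the splitting field is K = Q(sqrt(131), sqrt(161)). The elements 131, 161, 21091 are all non-squares in Q, so sqrt(131) and sqrt(161) generate independent quadratic extensions. Thus [K:Q] = 4 and Gal(K/Q) is generated by the two order-2 automorphisms sqrt(131) ↦ -sqrt(131) and sqrt(161) ↦ -sqrt(161), giving V_4.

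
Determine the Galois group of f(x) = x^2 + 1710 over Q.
Gal(K/Q) = Z/2Z (cyclic of order 2)

x^2 + 1710 is irreducible over Q since -1710 is not a rational square. The splitting field Q(sqrt(-1710)) has degree 2 over Q, and its unique nontrivial automorphism is sqrt(-1710) ↦ -sqrt(-1710). Hence Gal(Q(sqrt(-1710))/Q) = Z/2Z.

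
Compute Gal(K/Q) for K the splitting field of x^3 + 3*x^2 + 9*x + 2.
Gal(K/Q) = S_3 (symmetric group of order 6)

Compute the discriminant of x^3 + (3)*x^2 + (9)*x + (2): Δ = -1539. Since Δ is not a rational square, the Galois group is not contained in A_3; it must be the full S_3 (irreducibility of the cubic rules out anything smaller).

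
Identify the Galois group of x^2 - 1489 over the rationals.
Gal(K/Q) = Z/2Z (cyclic of order 2)

x^2 - 1489 is irreducible over Q since 1489 is not a rational square. The splitting field Q(sqrt(1489)) has degree 2 over Q, and its unique nontrivial automorphism is sqrt(1489) ↦ -sqrt(1489). Hence Gal(Q(sqrt(1489))/Q) = Z/2Z.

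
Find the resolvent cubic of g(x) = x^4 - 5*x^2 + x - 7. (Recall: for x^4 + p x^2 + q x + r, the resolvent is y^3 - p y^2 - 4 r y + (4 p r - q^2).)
h(y) = y^3 + 5*y^2 + 28*y + 139

Identify coefficients: p = -5, q = 1, r = -7.
Plug into h(y) = y^3 - p y^2 - 4 r y + (4 p r - q^2):
  h(y) = y^3 - (-5) y^2 - 4*(-7) y + (4*(-5)*(-7) - (1)^2)
       = y^3 + (5) y^2 + (28) y + (139).
Simplifying: h(y) = y^3 + 5*y^2 + 28*y + 139.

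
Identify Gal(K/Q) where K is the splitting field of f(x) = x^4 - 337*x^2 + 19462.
Gal(K/Q) = V_4 (Klein four-group, Z/2Z × Z/2Z)

f factors as (x^2 - 74)(x^2 - 263), so the splitting field is K = Q(sqrt(74), sqrt(263)). The elements 74, 263, 19462 are all non-squares in Q, so sqrt(74) and sqrt(263) generate independent quadratic extensions. Thus [K:Q] = 4 and Gal(K/Q) is generated by the two order-2 automorphisms sqrt(74) ↦ -sqrt(74) and sqrt(263) ↦ -sqrt(263), giving V_4.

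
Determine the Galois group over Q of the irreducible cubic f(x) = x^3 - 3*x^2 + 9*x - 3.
Gal(K/Q) = S_3 (symmetric group of order 6)

Compute the discriminant of x^3 + (-3)*x^2 + (9)*x + (-3): Δ = -1296. Since Δ is not a rational square, the Galois group is not contained in A_3; it must be the full S_3 (irreducibility of the cubic rules out anything smaller).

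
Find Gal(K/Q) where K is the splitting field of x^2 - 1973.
Gal(K/Q) = Z/2Z (cyclic of order 2)

x^2 - 1973 is irreducible over Q since 1973 is not a rational square. The splitting field Q(sqrt(1973)) has degree 2 over Q, and its unique nontrivial automorphism is sqrt(1973) ↦ -sqrt(1973). Hence Gal(Q(sqrt(1973))/Q) = Z/2Z.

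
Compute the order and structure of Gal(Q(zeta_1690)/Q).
|Gal(Q(zeta_1690)/Q)| = phi(1690) = 624; group ≅ (Z/1690Z)^* ≅ Z/4Z × Z/156Z

The n-th cyclotomic polynomial Φ_1690(x) is the minimal polynomial of zeta_1690 over Q and has degree phi(1690) = 624. So Q(zeta_1690) is a degree-624 Galois extension with Galois group (Z/1690Z)^*. By CRT, (Z/1690Z)^* ≅ (Z/2Z)^* × (Z/5Z)^* × (Z/169Z)^*. Each prime-power unit group is (Z/2Z)^* ≅ trivial group (order 1); (Z/5Z)^* ≅ Z/4Z; (Z/169Z)^* ≅ Z/156Z. Hence Gal(Q(zeta_1690)/Q) ≅ Z/4Z × Z/156Z.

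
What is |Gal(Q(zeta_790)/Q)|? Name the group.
|Gal(Q(zeta_790)/Q)| = phi(790) = 312; group ≅ (Z/790Z)^* ≅ Z/4Z × Z/78Z

The n-th cyclotomic polynomial Φ_790(x) is the minimal polynomial of zeta_790 over Q and has degree phi(790) = 312. So Q(zeta_790) is a degree-312 Galois extension with Galois group (Z/790Z)^*. By CRT, (Z/790Z)^* ≅ (Z/2Z)^* × (Z/5Z)^* × (Z/79Z)^*. Each prime-power unit group is (Z/2Z)^* ≅ trivial group (order 1); (Z/5Z)^* ≅ Z/4Z; (Z/79Z)^* ≅ Z/78Z. Hence Gal(Q(zeta_790)/Q) ≅ Z/4Z × Z/78Z.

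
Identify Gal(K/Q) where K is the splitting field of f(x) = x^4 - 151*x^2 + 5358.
Gal(K/Q) = V_4 (Klein four-group, Z/2Z × Z/2Z)

f factors as (x^2 - 57)(x^2 - 94), so the splitting field is K = Q(sqrt(57), sqrt(94)). The elements 57, 94, 5358 are all non-squares in Q, so sqrt(57) and sqrt(94) generate independent quadratic extensions. Thus [K:Q] = 4 and Gal(K/Q) is generated by the two order-2 automorphisms sqrt(57) ↦ -sqrt(57) and sqrt(94) ↦ -sqrt(94), giving V_4.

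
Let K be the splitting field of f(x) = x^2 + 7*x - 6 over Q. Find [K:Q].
[K:Q] = 2

The discriminant of x^2 + (7)*x + (-6) is b^2 - 4c = 49 - (-24) = 73. Since 73 is not a perfect square in Q, the polynomial is irreducible over Q. Its two roots generate a degree-2 extension, so [K:Q] = 2.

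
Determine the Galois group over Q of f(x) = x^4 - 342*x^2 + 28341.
Gal(K/Q) = V_4 (Klein four-group, Z/2Z × Z/2Z)

f factors as (x^2 - 201)(x^2 - 141), so the splitting field is K = Q(sqrt(201), sqrt(141)). The elements 201, 141, 28341 are all non-squares in Q, so sqrt(201) and sqrt(141) generate independent quadratic extensions. Thus [K:Q] = 4 and Gal(K/Q) is generated by the two order-2 automorphisms sqrt(201) ↦ -sqrt(201) and sqrt(141) ↦ -sqrt(141), giving V_4.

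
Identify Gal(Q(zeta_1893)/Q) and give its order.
|Gal(Q(zeta_1893)/Q)| = phi(1893) = 1260; group ≅ (Z/1893Z)^* ≅ Z/2Z × Z/630Z

The n-th cyclotomic polynomial Φ_1893(x) is the minimal polynomial of zeta_1893 over Q and has degree phi(1893) = 1260. So Q(zeta_1893) is a degree-1260 Galois extension with Galois group (Z/1893Z)^*. By CRT, (Z/1893Z)^* ≅ (Z/3Z)^* × (Z/631Z)^*. Each prime-power unit group is (Z/3Z)^* ≅ Z/2Z; (Z/631Z)^* ≅ Z/630Z. Hence Gal(Q(zeta_1893)/Q) ≅ Z/2Z × Z/630Z.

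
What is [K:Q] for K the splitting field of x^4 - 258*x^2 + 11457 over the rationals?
[K:Q] = 4

f factors as (x^2 - 57)(x^2 - 201); the splitting field is K = Q(sqrt(57), sqrt(201)). Since 57, 201, and 11457 are all non-squares in Q, the three subfields Q(sqrt(57)), Q(sqrt(201)), Q(sqrt(11457)) are distinct degree-2 extensions, so [K:Q] = 4 (Klein four Galois group).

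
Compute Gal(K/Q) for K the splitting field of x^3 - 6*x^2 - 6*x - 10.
Gal(K/Q) = S_3 (symmetric group of order 6)

Compute the discriminant of x^3 + (-6)*x^2 + (-6)*x + (-10): Δ = -15660. Since Δ is not a rational square, the Galois group is not contained in A_3; it must be the full S_3 (irreducibility of the cubic rules out anything smaller).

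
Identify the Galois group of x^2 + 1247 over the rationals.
Gal(K/Q) = Z/2Z (cyclic of order 2)

x^2 + 1247 is irreducible over Q since -1247 is not a rational square. The splitting field Q(sqrt(-1247)) has degree 2 over Q, and its unique nontrivial automorphism is sqrt(-1247) ↦ -sqrt(-1247). Hence Gal(Q(sqrt(-1247))/Q) = Z/2Z.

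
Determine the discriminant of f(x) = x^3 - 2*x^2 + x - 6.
Δ = -948

For x^3 + a x^2 + b x + c the discriminant is Δ = 18 a b c - 4 a^3 c + a^2 b^2 - 4 b^3 - 27 c^2.
Plug a = -2, b = 1, c = -6:
  18*(-2)*(1)*(-6) - 4*(-2)^3*(-6) + (-2)^2*(1)^2 - 4*(1)^3 - 27*(-6)^2
  = 216 + (-192) + 4 + (-4) + (-972)
  = -948.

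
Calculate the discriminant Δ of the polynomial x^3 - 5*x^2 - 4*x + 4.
Δ = 3664

For x^3 + a x^2 + b x + c the discriminant is Δ = 18 a b c - 4 a^3 c + a^2 b^2 - 4 b^3 - 27 c^2.
Plug a = -5, b = -4, c = 4:
  18*(-5)*(-4)*(4) - 4*(-5)^3*(4) + (-5)^2*(-4)^2 - 4*(-4)^3 - 27*(4)^2
  = 1440 + (2000) + 400 + (256) + (-432)
  = 3664.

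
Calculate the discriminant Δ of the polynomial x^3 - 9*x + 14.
Δ = -2376

For a depressed cubic x^3 + p x + q the discriminant is Δ = -4 p^3 - 27 q^2 = -4*(-9)^3 - 27*(14)^2 = 2916 - 5292 = -2376.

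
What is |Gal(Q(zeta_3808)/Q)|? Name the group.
|Gal(Q(zeta_3808)/Q)| = phi(3808) = 1536; group ≅ (Z/3808Z)^* ≅ Z/2Z × Z/6Z × Z/8Z × Z/16Z

The n-th cyclotomic polynomial Φ_3808(x) is the minimal polynomial of zeta_3808 over Q and has degree phi(3808) = 1536. So Q(zeta_3808) is a degree-1536 Galois extension with Galois group (Z/3808Z)^*. By CRT, (Z/3808Z)^* ≅ (Z/32Z)^* × (Z/7Z)^* × (Z/17Z)^*. Each prime-power unit group is (Z/32Z)^* ≅ Z/2Z × Z/8Z; (Z/7Z)^* ≅ Z/6Z; (Z/17Z)^* ≅ Z/16Z. Hence Gal(Q(zeta_3808)/Q) ≅ Z/2Z × Z/6Z × Z/8Z × Z/16Z.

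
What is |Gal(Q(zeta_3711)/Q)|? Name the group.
|Gal(Q(zeta_3711)/Q)| = phi(3711) = 2472; group ≅ (Z/3711Z)^* ≅ Z/2Z × Z/1236Z

The n-th cyclotomic polynomial Φ_3711(x) is the minimal polynomial of zeta_3711 over Q and has degree phi(3711) = 2472. So Q(zeta_3711) is a degree-2472 Galois extension with Galois group (Z/3711Z)^*. By CRT, (Z/3711Z)^* ≅ (Z/3Z)^* × (Z/1237Z)^*. Each prime-power unit group is (Z/3Z)^* ≅ Z/2Z; (Z/1237Z)^* ≅ Z/1236Z. Hence Gal(Q(zeta_3711)/Q) ≅ Z/2Z × Z/1236Z.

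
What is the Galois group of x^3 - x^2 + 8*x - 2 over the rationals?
Gal(K/Q) = S_3 (symmetric group of order 6)

Compute the discriminant of x^3 + (-1)*x^2 + (8)*x + (-2): Δ = -1812. Since Δ is not a rational square, the Galois group is not contained in A_3; it must be the full S_3 (irreducibility of the cubic rules out anything smaller).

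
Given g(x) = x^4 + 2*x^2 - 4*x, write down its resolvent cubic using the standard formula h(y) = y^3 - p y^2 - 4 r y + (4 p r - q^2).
h(y) = y^3 - 2*y^2 - 16

Identify coefficients: p = 2, q = -4, r = 0.
Plug into h(y) = y^3 - p y^2 - 4 r y + (4 p r - q^2):
  h(y) = y^3 - (2) y^2 - 4*(0) y + (4*(2)*(0) - (-4)^2)
       = y^3 + (-2) y^2 + (0) y + (-16).
Simplifying: h(y) = y^3 - 2*y^2 - 16.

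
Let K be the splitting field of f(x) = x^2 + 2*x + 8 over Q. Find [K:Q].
[K:Q] = 2

The discriminant of x^2 + (2)*x + (8) is b^2 - 4c = 4 - (32) = -28. Since -28 is not a perfect square in Q, the polynomial is irreducible over Q. Its two roots generate a degree-2 extension, so [K:Q] = 2.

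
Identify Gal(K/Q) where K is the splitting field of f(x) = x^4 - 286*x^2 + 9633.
Gal(K/Q) = V_4 (Klein four-group, Z/2Z × Z/2Z)

f factors as (x^2 - 247)(x^2 - 39), so the splitting field is K = Q(sqrt(247), sqrt(39)). The elements 247, 39, 9633 are all non-squares in Q, so sqrt(247) and sqrt(39) generate independent quadratic extensions. Thus [K:Q] = 4 and Gal(K/Q) is generated by the two order-2 automorphisms sqrt(247) ↦ -sqrt(247) and sqrt(39) ↦ -sqrt(39), giving V_4.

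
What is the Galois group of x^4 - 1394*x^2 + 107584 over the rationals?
Gal(K/Q) = Z/2Z (cyclic of order 2)

f factors as (x^2 - 1312)(x^2 - 82), so the splitting field is K = Q(sqrt(1312), sqrt(82)). The squarefree part of 1312 is 82 and the squarefree part of 82 is also 82, so sqrt(1312) and sqrt(82) are both rational multiples of sqrt(82). Hence Q(sqrt(1312)) = Q(sqrt(82)) = Q(sqrt(82)), and the splitting field collapses to a single degree-2 extension with Galois group Z/2Z.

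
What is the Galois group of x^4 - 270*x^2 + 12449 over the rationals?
Gal(K/Q) = V_4 (Klein four-group, Z/2Z × Z/2Z)

f factors as (x^2 - 59)(x^2 - 211), so the splitting field is K = Q(sqrt(59), sqrt(211)). The elements 59, 211, 12449 are all non-squares in Q, so sqrt(59) and sqrt(211) generate independent quadratic extensions. Thus [K:Q] = 4 and Gal(K/Q) is generated by the two order-2 automorphisms sqrt(59) ↦ -sqrt(59) and sqrt(211) ↦ -sqrt(211), giving V_4.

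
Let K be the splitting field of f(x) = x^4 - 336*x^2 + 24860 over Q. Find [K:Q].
[K:Q] = 4

f factors as (x^2 - 110)(x^2 - 226); the splitting field is K = Q(sqrt(110), sqrt(226)). Since 110, 226, and 24860 are all non-squares in Q, the three subfields Q(sqrt(110)), Q(sqrt(226)), Q(sqrt(24860)) are distinct degree-2 extensions, so [K:Q] = 4 (Klein four Galois group).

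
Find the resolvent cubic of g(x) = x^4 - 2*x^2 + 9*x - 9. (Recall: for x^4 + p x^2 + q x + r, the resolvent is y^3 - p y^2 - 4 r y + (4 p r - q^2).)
h(y) = y^3 + 2*y^2 + 36*y - 9

Identify coefficients: p = -2, q = 9, r = -9.
Plug into h(y) = y^3 - p y^2 - 4 r y + (4 p r - q^2):
  h(y) = y^3 - (-2) y^2 - 4*(-9) y + (4*(-2)*(-9) - (9)^2)
       = y^3 + (2) y^2 + (36) y + (-9).
Simplifying: h(y) = y^3 + 2*y^2 + 36*y - 9.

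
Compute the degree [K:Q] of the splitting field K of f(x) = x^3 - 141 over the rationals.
[K:Q] = 6

x^3 - 141 has one real root r = 141^(1/3) and two complex roots r*zeta_3, r*zeta_3^2 where zeta_3 = e^(2*pi*i/3). The splitting field is Q(r, zeta_3). [Q(r):Q] = 3 and [Q(zeta_3):Q] = 2 with gcd = 1, so [Q(r, zeta_3):Q] = 3 * 2 = 6.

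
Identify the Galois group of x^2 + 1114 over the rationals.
Gal(K/Q) = Z/2Z (cyclic of order 2)

x^2 + 1114 is irreducible over Q since -1114 is not a rational square. The splitting field Q(sqrt(-1114)) has degree 2 over Q, and its unique nontrivial automorphism is sqrt(-1114) ↦ -sqrt(-1114). Hence Gal(Q(sqrt(-1114))/Q) = Z/2Z.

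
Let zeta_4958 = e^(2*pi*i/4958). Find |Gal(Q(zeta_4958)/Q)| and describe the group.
|Gal(Q(zeta_4958)/Q)| = phi(4958) = 2376; group ≅ (Z/4958Z)^* ≅ Z/36Z × Z/66Z

The n-th cyclotomic polynomial Φ_4958(x) is the minimal polynomial of zeta_4958 over Q and has degree phi(4958) = 2376. So Q(zeta_4958) is a degree-2376 Galois extension with Galois group (Z/4958Z)^*. By CRT, (Z/4958Z)^* ≅ (Z/2Z)^* × (Z/37Z)^* × (Z/67Z)^*. Each prime-power unit group is (Z/2Z)^* ≅ trivial group (order 1); (Z/37Z)^* ≅ Z/36Z; (Z/67Z)^* ≅ Z/66Z. Hence Gal(Q(zeta_4958)/Q) ≅ Z/36Z × Z/66Z.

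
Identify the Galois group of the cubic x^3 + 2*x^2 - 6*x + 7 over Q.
Gal(K/Q) = S_3 (symmetric group of order 6)

Compute the discriminant of x^3 + (2)*x^2 + (-6)*x + (7): Δ = -2051. Since Δ is not a rational square, the Galois group is not contained in A_3; it must be the full S_3 (irreducibility of the cubic rules out anything smaller).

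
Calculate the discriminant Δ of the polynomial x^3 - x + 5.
Δ = -671

For a depressed cubic x^3 + p x + q the discriminant is Δ = -4 p^3 - 27 q^2 = -4*(-1)^3 - 27*(5)^2 = 4 - 675 = -671.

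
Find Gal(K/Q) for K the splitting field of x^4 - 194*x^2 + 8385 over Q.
Gal(K/Q) = V_4 (Klein four-group, Z/2Z × Z/2Z)

f factors as (x^2 - 129)(x^2 - 65), so the splitting field is K = Q(sqrt(129), sqrt(65)). The elements 129, 65, 8385 are all non-squares in Q, so sqrt(129) and sqrt(65) generate independent quadratic extensions. Thus [K:Q] = 4 and Gal(K/Q) is generated by the two order-2 automorphisms sqrt(129) ↦ -sqrt(129) and sqrt(65) ↦ -sqrt(65), giving V_4.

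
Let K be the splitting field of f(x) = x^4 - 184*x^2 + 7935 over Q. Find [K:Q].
[K:Q] = 4

f factors as (x^2 - 69)(x^2 - 115); the splitting field is K = Q(sqrt(69), sqrt(115)). Since 69, 115, and 7935 are all non-squares in Q, the three subfields Q(sqrt(69)), Q(sqrt(115)), Q(sqrt(7935)) are distinct degree-2 extensions, so [K:Q] = 4 (Klein four Galois group).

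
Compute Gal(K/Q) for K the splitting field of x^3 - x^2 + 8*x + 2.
Gal(K/Q) = S_3 (symmetric group of order 6)

Compute the discriminant of x^3 + (-1)*x^2 + (8)*x + (2): Δ = -2372. Since Δ is not a rational square, the Galois group is not contained in A_3; it must be the full S_3 (irreducibility of the cubic rules out anything smaller).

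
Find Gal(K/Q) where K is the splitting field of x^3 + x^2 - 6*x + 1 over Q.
Gal(K/Q) = S_3 (symmetric group of order 6)

Compute the discriminant of x^3 + (1)*x^2 + (-6)*x + (1): Δ = 761. Since Δ is not a rational square, the Galois group is not contained in A_3; it must be the full S_3 (irreducibility of the cubic rules out anything smaller).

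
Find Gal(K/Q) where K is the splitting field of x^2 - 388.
Gal(K/Q) = Z/2Z (cyclic of order 2)

x^2 - 388 is irreducible over Q since 388 is not a rational square. The splitting field Q(sqrt(388)) has degree 2 over Q, and its unique nontrivial automorphism is sqrt(388) ↦ -sqrt(388). Hence Gal(Q(sqrt(388))/Q) = Z/2Z.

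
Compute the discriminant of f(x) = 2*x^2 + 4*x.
Δ = 16

For a quadratic a x^2 + b x + c the discriminant is Δ = b^2 - 4ac = (4)^2 - 4*(2)*(0) = 16 - (0) = 16.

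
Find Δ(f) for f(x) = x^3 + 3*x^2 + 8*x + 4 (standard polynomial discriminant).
Δ = -608

For x^3 + a x^2 + b x + c the discriminant is Δ = 18 a b c - 4 a^3 c + a^2 b^2 - 4 b^3 - 27 c^2.
Plug a = 3, b = 8, c = 4:
  18*(3)*(8)*(4) - 4*(3)^3*(4) + (3)^2*(8)^2 - 4*(8)^3 - 27*(4)^2
  = 1728 + (-432) + 576 + (-2048) + (-432)
  = -608.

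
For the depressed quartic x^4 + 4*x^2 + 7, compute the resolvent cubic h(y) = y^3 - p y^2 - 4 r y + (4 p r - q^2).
h(y) = y^3 - 4*y^2 - 28*y + 112

Identify coefficients: p = 4, q = 0, r = 7.
Plug into h(y) = y^3 - p y^2 - 4 r y + (4 p r - q^2):
  h(y) = y^3 - (4) y^2 - 4*(7) y + (4*(4)*(7) - (0)^2)
       = y^3 + (-4) y^2 + (-28) y + (112).
Simplifying: h(y) = y^3 - 4*y^2 - 28*y + 112.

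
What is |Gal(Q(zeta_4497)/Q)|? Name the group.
|Gal(Q(zeta_4497)/Q)| = phi(4497) = 2996; group ≅ (Z/4497Z)^* ≅ Z/2Z × Z/1498Z

The n-th cyclotomic polynomial Φ_4497(x) is the minimal polynomial of zeta_4497 over Q and has degree phi(4497) = 2996. So Q(zeta_4497) is a degree-2996 Galois extension with Galois group (Z/4497Z)^*. By CRT, (Z/4497Z)^* ≅ (Z/3Z)^* × (Z/1499Z)^*. Each prime-power unit group is (Z/3Z)^* ≅ Z/2Z; (Z/1499Z)^* ≅ Z/1498Z. Hence Gal(Q(zeta_4497)/Q) ≅ Z/2Z × Z/1498Z.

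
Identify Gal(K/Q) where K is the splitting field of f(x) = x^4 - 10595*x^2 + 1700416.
Gal(K/Q) = Z/2Z (cyclic of order 2)

f factors as (x^2 - 10432)(x^2 - 163), so the splitting field is K = Q(sqrt(10432), sqrt(163)). The squarefree part of 10432 is 163 and the squarefree part of 163 is also 163, so sqrt(10432) and sqrt(163) are both rational multiples of sqrt(163). Hence Q(sqrt(10432)) = Q(sqrt(163)) = Q(sqrt(163)), and the splitting field collapses to a single degree-2 extension with Galois group Z/2Z.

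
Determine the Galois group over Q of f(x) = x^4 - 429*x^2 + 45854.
Gal(K/Q) = V_4 (Klein four-group, Z/2Z × Z/2Z)

f factors as (x^2 - 202)(x^2 - 227), so the splitting field is K = Q(sqrt(202), sqrt(227)). The elements 202, 227, 45854 are all non-squares in Q, so sqrt(202) and sqrt(227) generate independent quadratic extensions. Thus [K:Q] = 4 and Gal(K/Q) is generated by the two order-2 automorphisms sqrt(202) ↦ -sqrt(202) and sqrt(227) ↦ -sqrt(227), giving V_4.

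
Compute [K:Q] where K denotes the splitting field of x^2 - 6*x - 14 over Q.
[K:Q] = 2

The discriminant of x^2 + (-6)*x + (-14) is b^2 - 4c = 36 - (-56) = 92. Since 92 is not a perfect square in Q, the polynomial is irreducible over Q. Its two roots generate a degree-2 extension, so [K:Q] = 2.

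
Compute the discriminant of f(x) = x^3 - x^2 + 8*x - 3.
Δ = -1807

For x^3 + a x^2 + b x + c the discriminant is Δ = 18 a b c - 4 a^3 c + a^2 b^2 - 4 b^3 - 27 c^2.
Plug a = -1, b = 8, c = -3:
  18*(-1)*(8)*(-3) - 4*(-1)^3*(-3) + (-1)^2*(8)^2 - 4*(8)^3 - 27*(-3)^2
  = 432 + (-12) + 64 + (-2048) + (-243)
  = -1807.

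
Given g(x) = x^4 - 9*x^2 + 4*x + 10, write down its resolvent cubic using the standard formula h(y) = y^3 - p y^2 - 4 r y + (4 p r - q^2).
h(y) = y^3 + 9*y^2 - 40*y - 376

Identify coefficients: p = -9, q = 4, r = 10.
Plug into h(y) = y^3 - p y^2 - 4 r y + (4 p r - q^2):
  h(y) = y^3 - (-9) y^2 - 4*(10) y + (4*(-9)*(10) - (4)^2)
       = y^3 + (9) y^2 + (-40) y + (-376).
Simplifying: h(y) = y^3 + 9*y^2 - 40*y - 376.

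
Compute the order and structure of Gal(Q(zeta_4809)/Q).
|Gal(Q(zeta_4809)/Q)| = phi(4809) = 2736; group ≅ (Z/4809Z)^* ≅ Z/2Z × Z/6Z × Z/228Z

The n-th cyclotomic polynomial Φ_4809(x) is the minimal polynomial of zeta_4809 over Q and has degree phi(4809) = 2736. So Q(zeta_4809) is a degree-2736 Galois extension with Galois group (Z/4809Z)^*. By CRT, (Z/4809Z)^* ≅ (Z/3Z)^* × (Z/7Z)^* × (Z/229Z)^*. Each prime-power unit group is (Z/3Z)^* ≅ Z/2Z; (Z/7Z)^* ≅ Z/6Z; (Z/229Z)^* ≅ Z/228Z. Hence Gal(Q(zeta_4809)/Q) ≅ Z/2Z × Z/6Z × Z/228Z.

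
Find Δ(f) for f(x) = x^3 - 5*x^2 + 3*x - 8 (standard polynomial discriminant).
Δ = -3451

For x^3 + a x^2 + b x + c the discriminant is Δ = 18 a b c - 4 a^3 c + a^2 b^2 - 4 b^3 - 27 c^2.
Plug a = -5, b = 3, c = -8:
  18*(-5)*(3)*(-8) - 4*(-5)^3*(-8) + (-5)^2*(3)^2 - 4*(3)^3 - 27*(-8)^2
  = 2160 + (-4000) + 225 + (-108) + (-1728)
  = -3451.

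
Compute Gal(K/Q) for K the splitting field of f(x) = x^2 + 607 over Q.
Gal(K/Q) = Z/2Z (cyclic of order 2)

x^2 + 607 is irreducible over Q since -607 is not a rational square. The splitting field Q(sqrt(-607)) has degree 2 over Q, and its unique nontrivial automorphism is sqrt(-607) ↦ -sqrt(-607). Hence Gal(Q(sqrt(-607))/Q) = Z/2Z.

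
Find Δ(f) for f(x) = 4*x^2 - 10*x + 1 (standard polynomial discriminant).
Δ = 84

For a quadratic a x^2 + b x + c the discriminant is Δ = b^2 - 4ac = (-10)^2 - 4*(4)*(1) = 100 - (16) = 84.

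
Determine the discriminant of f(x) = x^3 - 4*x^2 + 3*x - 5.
Δ = -839

For x^3 + a x^2 + b x + c the discriminant is Δ = 18 a b c - 4 a^3 c + a^2 b^2 - 4 b^3 - 27 c^2.
Plug a = -4, b = 3, c = -5:
  18*(-4)*(3)*(-5) - 4*(-4)^3*(-5) + (-4)^2*(3)^2 - 4*(3)^3 - 27*(-5)^2
  = 1080 + (-1280) + 144 + (-108) + (-675)
  = -839.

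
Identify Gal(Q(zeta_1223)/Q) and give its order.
|Gal(Q(zeta_1223)/Q)| = phi(1223) = 1222; group ≅ (Z/1223Z)^* ≅ Z/1222Z

The n-th cyclotomic polynomial Φ_1223(x) is the minimal polynomial of zeta_1223 over Q and has degree phi(1223) = 1222. So Q(zeta_1223) is a degree-1222 Galois extension with Galois group (Z/1223Z)^*. (Z/1223Z)^* is cyclic since 1223 is an odd prime power (or 4). Hence Gal(Q(zeta_1223)/Q) ≅ Z/1222Z.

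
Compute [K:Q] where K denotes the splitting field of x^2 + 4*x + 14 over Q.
[K:Q] = 2

The discriminant of x^2 + (4)*x + (14) is b^2 - 4c = 16 - (56) = -40. Since -40 is not a perfect square in Q, the polynomial is irreducible over Q. Its two roots generate a degree-2 extension, so [K:Q] = 2.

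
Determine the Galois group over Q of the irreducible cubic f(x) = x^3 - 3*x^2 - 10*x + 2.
Gal(K/Q) = S_3 (symmetric group of order 6)

Compute the discriminant of x^3 + (-3)*x^2 + (-10)*x + (2): Δ = 6088. Since Δ is not a rational square, the Galois group is not contained in A_3; it must be the full S_3 (irreducibility of the cubic rules out anything smaller).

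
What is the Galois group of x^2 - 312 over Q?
Gal(K/Q) = Z/2Z (cyclic of order 2)

x^2 - 312 is irreducible over Q since 312 is not a rational square. The splitting field Q(sqrt(312)) has degree 2 over Q, and its unique nontrivial automorphism is sqrt(312) ↦ -sqrt(312). Hence Gal(Q(sqrt(312))/Q) = Z/2Z.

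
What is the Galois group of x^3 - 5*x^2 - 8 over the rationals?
Gal(K/Q) = S_3 (symmetric group of order 6)

Compute the discriminant of x^3 + (-5)*x^2 + (0)*x + (-8): Δ = -5728. Since Δ is not a rational square, the Galois group is not contained in A_3; it must be the full S_3 (irreducibility of the cubic rules out anything smaller).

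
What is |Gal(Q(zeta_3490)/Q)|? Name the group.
|Gal(Q(zeta_3490)/Q)| = phi(3490) = 1392; group ≅ (Z/3490Z)^* ≅ Z/4Z × Z/348Z

The n-th cyclotomic polynomial Φ_3490(x) is the minimal polynomial of zeta_3490 over Q and has degree phi(3490) = 1392. So Q(zeta_3490) is a degree-1392 Galois extension with Galois group (Z/3490Z)^*. By CRT, (Z/3490Z)^* ≅ (Z/2Z)^* × (Z/5Z)^* × (Z/349Z)^*. Each prime-power unit group is (Z/2Z)^* ≅ trivial group (order 1); (Z/5Z)^* ≅ Z/4Z; (Z/349Z)^* ≅ Z/348Z. Hence Gal(Q(zeta_3490)/Q) ≅ Z/4Z × Z/348Z.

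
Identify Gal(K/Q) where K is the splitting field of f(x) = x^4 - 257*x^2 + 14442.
Gal(K/Q) = V_4 (Klein four-group, Z/2Z × Z/2Z)

f factors as (x^2 - 83)(x^2 - 174), so the splitting field is K = Q(sqrt(83), sqrt(174)). The elements 83, 174, 14442 are all non-squares in Q, so sqrt(83) and sqrt(174) generate independent quadratic extensions. Thus [K:Q] = 4 and Gal(K/Q) is generated by the two order-2 automorphisms sqrt(83) ↦ -sqrt(83) and sqrt(174) ↦ -sqrt(174), giving V_4.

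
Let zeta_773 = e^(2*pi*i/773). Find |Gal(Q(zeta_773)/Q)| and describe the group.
|Gal(Q(zeta_773)/Q)| = phi(773) = 772; group ≅ (Z/773Z)^* ≅ Z/772Z

The n-th cyclotomic polynomial Φ_773(x) is the minimal polynomial of zeta_773 over Q and has degree phi(773) = 772. So Q(zeta_773) is a degree-772 Galois extension with Galois group (Z/773Z)^*. (Z/773Z)^* is cyclic since 773 is an odd prime power (or 4). Hence Gal(Q(zeta_773)/Q) ≅ Z/772Z.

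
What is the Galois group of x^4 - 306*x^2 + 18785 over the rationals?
Gal(K/Q) = V_4 (Klein four-group, Z/2Z × Z/2Z)

f factors as (x^2 - 221)(x^2 - 85), so the splitting field is K = Q(sqrt(221), sqrt(85)). The elements 221, 85, 18785 are all non-squares in Q, so sqrt(221) and sqrt(85) generate independent quadratic extensions. Thus [K:Q] = 4 and Gal(K/Q) is generated by the two order-2 automorphisms sqrt(221) ↦ -sqrt(221) and sqrt(85) ↦ -sqrt(85), giving V_4.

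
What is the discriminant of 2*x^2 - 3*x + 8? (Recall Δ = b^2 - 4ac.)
Δ = -55

For a quadratic a x^2 + b x + c the discriminant is Δ = b^2 - 4ac = (-3)^2 - 4*(2)*(8) = 9 - (64) = -55.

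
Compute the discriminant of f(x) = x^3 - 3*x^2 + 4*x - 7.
Δ = -679

For x^3 + a x^2 + b x + c the discriminant is Δ = 18 a b c - 4 a^3 c + a^2 b^2 - 4 b^3 - 27 c^2.
Plug a = -3, b = 4, c = -7:
  18*(-3)*(4)*(-7) - 4*(-3)^3*(-7) + (-3)^2*(4)^2 - 4*(4)^3 - 27*(-7)^2
  = 1512 + (-756) + 144 + (-256) + (-1323)
  = -679.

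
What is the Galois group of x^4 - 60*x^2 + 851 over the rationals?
Gal(K/Q) = V_4 (Klein four-group, Z/2Z × Z/2Z)

f factors as (x^2 - 37)(x^2 - 23), so the splitting field is K = Q(sqrt(37), sqrt(23)). The elements 37, 23, 851 are all non-squares in Q, so sqrt(37) and sqrt(23) generate independent quadratic extensions. Thus [K:Q] = 4 and Gal(K/Q) is generated by the two order-2 automorphisms sqrt(37) ↦ -sqrt(37) and sqrt(23) ↦ -sqrt(23), giving V_4.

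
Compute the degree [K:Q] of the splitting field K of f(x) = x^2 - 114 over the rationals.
[K:Q] = 2

The polynomial x^2 - 114 is irreducible over Q since 114 is not a perfect square. Its splitting field is Q(sqrt(114)), which has degree 2 over Q.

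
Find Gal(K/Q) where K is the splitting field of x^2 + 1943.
Gal(K/Q) = Z/2Z (cyclic of order 2)

x^2 + 1943 is irreducible over Q since -1943 is not a rational square. The splitting field Q(sqrt(-1943)) has degree 2 over Q, and its unique nontrivial automorphism is sqrt(-1943) ↦ -sqrt(-1943). Hence Gal(Q(sqrt(-1943))/Q) = Z/2Z.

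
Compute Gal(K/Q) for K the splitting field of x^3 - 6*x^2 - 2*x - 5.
Gal(K/Q) = S_3 (symmetric group of order 6)

Compute the discriminant of x^3 + (-6)*x^2 + (-2)*x + (-5): Δ = -5899. Since Δ is not a rational square, the Galois group is not contained in A_3; it must be the full S_3 (irreducibility of the cubic rules out anything smaller).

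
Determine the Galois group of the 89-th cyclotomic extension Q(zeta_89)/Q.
|Gal(Q(zeta_89)/Q)| = phi(89) = 88; group ≅ (Z/89Z)^* ≅ Z/88Z

The n-th cyclotomic polynomial Φ_89(x) is the minimal polynomial of zeta_89 over Q and has degree phi(89) = 88. So Q(zeta_89) is a degree-88 Galois extension with Galois group (Z/89Z)^*. (Z/89Z)^* is cyclic since 89 is an odd prime power (or 4). Hence Gal(Q(zeta_89)/Q) ≅ Z/88Z.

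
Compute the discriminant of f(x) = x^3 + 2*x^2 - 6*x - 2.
Δ = 1396

For x^3 + a x^2 + b x + c the discriminant is Δ = 18 a b c - 4 a^3 c + a^2 b^2 - 4 b^3 - 27 c^2.
Plug a = 2, b = -6, c = -2:
  18*(2)*(-6)*(-2) - 4*(2)^3*(-2) + (2)^2*(-6)^2 - 4*(-6)^3 - 27*(-2)^2
  = 432 + (64) + 144 + (864) + (-108)
  = 1396.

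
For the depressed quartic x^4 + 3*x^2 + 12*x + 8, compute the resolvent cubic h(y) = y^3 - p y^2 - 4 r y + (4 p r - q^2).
h(y) = y^3 - 3*y^2 - 32*y - 48

Identify coefficients: p = 3, q = 12, r = 8.
Plug into h(y) = y^3 - p y^2 - 4 r y + (4 p r - q^2):
  h(y) = y^3 - (3) y^2 - 4*(8) y + (4*(3)*(8) - (12)^2)
       = y^3 + (-3) y^2 + (-32) y + (-48).
Simplifying: h(y) = y^3 - 3*y^2 - 32*y - 48.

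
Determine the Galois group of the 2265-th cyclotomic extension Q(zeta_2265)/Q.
|Gal(Q(zeta_2265)/Q)| = phi(2265) = 1200; group ≅ (Z/2265Z)^* ≅ Z/2Z × Z/4Z × Z/150Z

The n-th cyclotomic polynomial Φ_2265(x) is the minimal polynomial of zeta_2265 over Q and has degree phi(2265) = 1200. So Q(zeta_2265) is a degree-1200 Galois extension with Galois group (Z/2265Z)^*. By CRT, (Z/2265Z)^* ≅ (Z/3Z)^* × (Z/5Z)^* × (Z/151Z)^*. Each prime-power unit group is (Z/3Z)^* ≅ Z/2Z; (Z/5Z)^* ≅ Z/4Z; (Z/151Z)^* ≅ Z/150Z. Hence Gal(Q(zeta_2265)/Q) ≅ Z/2Z × Z/4Z × Z/150Z.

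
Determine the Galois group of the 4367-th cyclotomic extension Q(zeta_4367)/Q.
|Gal(Q(zeta_4367)/Q)| = phi(4367) = 3960; group ≅ (Z/4367Z)^* ≅ Z/10Z × Z/396Z

The n-th cyclotomic polynomial Φ_4367(x) is the minimal polynomial of zeta_4367 over Q and has degree phi(4367) = 3960. So Q(zeta_4367) is a degree-3960 Galois extension with Galois group (Z/4367Z)^*. By CRT, (Z/4367Z)^* ≅ (Z/11Z)^* × (Z/397Z)^*. Each prime-power unit group is (Z/11Z)^* ≅ Z/10Z; (Z/397Z)^* ≅ Z/396Z. Hence Gal(Q(zeta_4367)/Q) ≅ Z/10Z × Z/396Z.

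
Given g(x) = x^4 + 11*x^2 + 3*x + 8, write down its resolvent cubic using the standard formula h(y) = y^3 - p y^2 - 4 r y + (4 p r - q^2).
h(y) = y^3 - 11*y^2 - 32*y + 343

Identify coefficients: p = 11, q = 3, r = 8.
Plug into h(y) = y^3 - p y^2 - 4 r y + (4 p r - q^2):
  h(y) = y^3 - (11) y^2 - 4*(8) y + (4*(11)*(8) - (3)^2)
       = y^3 + (-11) y^2 + (-32) y + (343).
Simplifying: h(y) = y^3 - 11*y^2 - 32*y + 343.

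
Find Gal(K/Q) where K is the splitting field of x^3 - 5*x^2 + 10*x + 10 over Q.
Gal(K/Q) = S_3 (symmetric group of order 6)

Compute the discriminant of x^3 + (-5)*x^2 + (10)*x + (10): Δ = -8200. Since Δ is not a rational square, the Galois group is not contained in A_3; it must be the full S_3 (irreducibility of the cubic rules out anything smaller).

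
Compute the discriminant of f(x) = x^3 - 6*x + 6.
Δ = -108

For a depressed cubic x^3 + p x + q the discriminant is Δ = -4 p^3 - 27 q^2 = -4*(-6)^3 - 27*(6)^2 = 864 - 972 = -108.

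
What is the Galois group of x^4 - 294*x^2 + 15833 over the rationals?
Gal(K/Q) = V_4 (Klein four-group, Z/2Z × Z/2Z)

f factors as (x^2 - 223)(x^2 - 71), so the splitting field is K = Q(sqrt(223), sqrt(71)). The elements 223, 71, 15833 are all non-squares in Q, so sqrt(223) and sqrt(71) generate independent quadratic extensions. Thus [K:Q] = 4 and Gal(K/Q) is generated by the two order-2 automorphisms sqrt(223) ↦ -sqrt(223) and sqrt(71) ↦ -sqrt(71), giving V_4.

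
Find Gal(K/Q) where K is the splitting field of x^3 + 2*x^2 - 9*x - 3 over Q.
Gal(K/Q) = S_3 (symmetric group of order 6)

Compute the discriminant of x^3 + (2)*x^2 + (-9)*x + (-3): Δ = 4065. Since Δ is not a rational square, the Galois group is not contained in A_3; it must be the full S_3 (irreducibility of the cubic rules out anything smaller).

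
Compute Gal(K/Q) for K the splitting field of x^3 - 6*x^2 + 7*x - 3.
Gal(K/Q) = S_3 (symmetric group of order 6)

Compute the discriminant of x^3 + (-6)*x^2 + (7)*x + (-3): Δ = -175. Since Δ is not a rational square, the Galois group is not contained in A_3; it must be the full S_3 (irreducibility of the cubic rules out anything smaller).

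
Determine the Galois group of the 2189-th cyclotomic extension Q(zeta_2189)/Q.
|Gal(Q(zeta_2189)/Q)| = phi(2189) = 1980; group ≅ (Z/2189Z)^* ≅ Z/10Z × Z/198Z

The n-th cyclotomic polynomial Φ_2189(x) is the minimal polynomial of zeta_2189 over Q and has degree phi(2189) = 1980. So Q(zeta_2189) is a degree-1980 Galois extension with Galois group (Z/2189Z)^*. By CRT, (Z/2189Z)^* ≅ (Z/11Z)^* × (Z/199Z)^*. Each prime-power unit group is (Z/11Z)^* ≅ Z/10Z; (Z/199Z)^* ≅ Z/198Z. Hence Gal(Q(zeta_2189)/Q) ≅ Z/10Z × Z/198Z.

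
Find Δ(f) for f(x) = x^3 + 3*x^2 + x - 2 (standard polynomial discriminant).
Δ = 5

For x^3 + a x^2 + b x + c the discriminant is Δ = 18 a b c - 4 a^3 c + a^2 b^2 - 4 b^3 - 27 c^2.
Plug a = 3, b = 1, c = -2:
  18*(3)*(1)*(-2) - 4*(3)^3*(-2) + (3)^2*(1)^2 - 4*(1)^3 - 27*(-2)^2
  = -108 + (216) + 9 + (-4) + (-108)
  = 5.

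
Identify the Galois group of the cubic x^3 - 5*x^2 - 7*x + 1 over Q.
Gal(K/Q) = S_3 (symmetric group of order 6)

Compute the discriminant of x^3 + (-5)*x^2 + (-7)*x + (1): Δ = 3700. Since Δ is not a rational square, the Galois group is not contained in A_3; it must be the full S_3 (irreducibility of the cubic rules out anything smaller).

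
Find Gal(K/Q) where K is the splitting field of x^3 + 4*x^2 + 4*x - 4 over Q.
Gal(K/Q) = S_3 (symmetric group of order 6)

Compute the discriminant of x^3 + (4)*x^2 + (4)*x + (-4): Δ = -560. Since Δ is not a rational square, the Galois group is not contained in A_3; it must be the full S_3 (irreducibility of the cubic rules out anything smaller).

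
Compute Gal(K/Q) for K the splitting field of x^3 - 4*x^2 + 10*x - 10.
Gal(K/Q) = S_3 (symmetric group of order 6)

Compute the discriminant of x^3 + (-4)*x^2 + (10)*x + (-10): Δ = -460. Since Δ is not a rational square, the Galois group is not contained in A_3; it must be the full S_3 (irreducibility of the cubic rules out anything smaller).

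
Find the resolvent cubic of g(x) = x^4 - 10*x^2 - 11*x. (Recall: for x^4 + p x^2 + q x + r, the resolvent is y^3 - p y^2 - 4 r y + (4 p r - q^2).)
h(y) = y^3 + 10*y^2 - 121

Identify coefficients: p = -10, q = -11, r = 0.
Plug into h(y) = y^3 - p y^2 - 4 r y + (4 p r - q^2):
  h(y) = y^3 - (-10) y^2 - 4*(0) y + (4*(-10)*(0) - (-11)^2)
       = y^3 + (10) y^2 + (0) y + (-121).
Simplifying: h(y) = y^3 + 10*y^2 - 121.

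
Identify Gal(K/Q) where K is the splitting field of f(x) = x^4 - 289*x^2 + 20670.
Gal(K/Q) = V_4 (Klein four-group, Z/2Z × Z/2Z)

f factors as (x^2 - 130)(x^2 - 159), so the splitting field is K = Q(sqrt(130), sqrt(159)). The elements 130, 159, 20670 are all non-squares in Q, so sqrt(130) and sqrt(159) generate independent quadratic extensions. Thus [K:Q] = 4 and Gal(K/Q) is generated by the two order-2 automorphisms sqrt(130) ↦ -sqrt(130) and sqrt(159) ↦ -sqrt(159), giving V_4.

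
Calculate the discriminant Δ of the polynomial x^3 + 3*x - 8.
Δ = -1836

For x^3 + a x^2 + b x + c the discriminant is Δ = 18 a b c - 4 a^3 c + a^2 b^2 - 4 b^3 - 27 c^2.
Plug a = 0, b = 3, c = -8:
  18*(0)*(3)*(-8) - 4*(0)^3*(-8) + (0)^2*(3)^2 - 4*(3)^3 - 27*(-8)^2
  = 0 + (0) + 0 + (-108) + (-1728)
  = -1836.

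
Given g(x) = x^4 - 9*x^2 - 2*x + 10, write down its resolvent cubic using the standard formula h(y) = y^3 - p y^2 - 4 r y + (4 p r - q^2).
h(y) = y^3 + 9*y^2 - 40*y - 364

Identify coefficients: p = -9, q = -2, r = 10.
Plug into h(y) = y^3 - p y^2 - 4 r y + (4 p r - q^2):
  h(y) = y^3 - (-9) y^2 - 4*(10) y + (4*(-9)*(10) - (-2)^2)
       = y^3 + (9) y^2 + (-40) y + (-364).
Simplifying: h(y) = y^3 + 9*y^2 - 40*y - 364.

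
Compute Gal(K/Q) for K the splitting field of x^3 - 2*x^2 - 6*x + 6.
Gal(K/Q) = S_3 (symmetric group of order 6)

Compute the discriminant of x^3 + (-2)*x^2 + (-6)*x + (6): Δ = 1524. Since Δ is not a rational square, the Galois group is not contained in A_3; it must be the full S_3 (irreducibility of the cubic rules out anything smaller).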